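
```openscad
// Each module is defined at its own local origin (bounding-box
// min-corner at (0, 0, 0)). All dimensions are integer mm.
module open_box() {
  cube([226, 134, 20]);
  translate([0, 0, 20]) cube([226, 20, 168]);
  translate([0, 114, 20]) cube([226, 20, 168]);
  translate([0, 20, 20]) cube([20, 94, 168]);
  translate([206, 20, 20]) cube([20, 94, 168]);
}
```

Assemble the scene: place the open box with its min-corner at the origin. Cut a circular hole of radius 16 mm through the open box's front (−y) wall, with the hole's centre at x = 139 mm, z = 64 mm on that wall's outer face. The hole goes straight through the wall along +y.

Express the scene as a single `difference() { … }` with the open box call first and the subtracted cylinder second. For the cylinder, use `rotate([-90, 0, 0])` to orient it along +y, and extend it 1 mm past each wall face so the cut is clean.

difference() {
  open_box();
  translate([139, -1, 64]) rotate([-90, 0, 0]) cylinder(h = 22, r = 16);
}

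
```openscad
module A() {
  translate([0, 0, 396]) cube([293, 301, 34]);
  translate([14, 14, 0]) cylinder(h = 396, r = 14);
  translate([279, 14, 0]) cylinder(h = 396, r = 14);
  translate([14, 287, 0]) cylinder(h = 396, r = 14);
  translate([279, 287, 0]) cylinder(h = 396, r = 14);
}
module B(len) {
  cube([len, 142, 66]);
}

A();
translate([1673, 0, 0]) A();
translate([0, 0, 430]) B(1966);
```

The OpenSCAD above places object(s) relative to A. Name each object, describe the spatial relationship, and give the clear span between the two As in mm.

Second stool starts at x = 1673; first ends at x = 293; clear span = 1673 − 293 = 1380 mm.

A is a stool. B is a beam. A beam spans the tops of two stools. The clear span between the two stools is 1380 mm.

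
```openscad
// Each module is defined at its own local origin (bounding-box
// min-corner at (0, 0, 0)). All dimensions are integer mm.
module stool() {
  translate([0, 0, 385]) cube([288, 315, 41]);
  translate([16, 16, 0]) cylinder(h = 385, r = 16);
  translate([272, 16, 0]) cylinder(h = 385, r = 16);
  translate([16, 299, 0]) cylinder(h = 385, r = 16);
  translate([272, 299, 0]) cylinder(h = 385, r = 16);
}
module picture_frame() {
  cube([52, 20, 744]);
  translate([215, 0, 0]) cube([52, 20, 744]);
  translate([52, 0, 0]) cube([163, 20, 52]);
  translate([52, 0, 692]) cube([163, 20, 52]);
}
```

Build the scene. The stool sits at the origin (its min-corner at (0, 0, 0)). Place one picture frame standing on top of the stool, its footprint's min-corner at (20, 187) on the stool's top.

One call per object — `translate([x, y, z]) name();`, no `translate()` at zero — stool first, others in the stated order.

stool();
translate([20, 187, 426]) picture_frame();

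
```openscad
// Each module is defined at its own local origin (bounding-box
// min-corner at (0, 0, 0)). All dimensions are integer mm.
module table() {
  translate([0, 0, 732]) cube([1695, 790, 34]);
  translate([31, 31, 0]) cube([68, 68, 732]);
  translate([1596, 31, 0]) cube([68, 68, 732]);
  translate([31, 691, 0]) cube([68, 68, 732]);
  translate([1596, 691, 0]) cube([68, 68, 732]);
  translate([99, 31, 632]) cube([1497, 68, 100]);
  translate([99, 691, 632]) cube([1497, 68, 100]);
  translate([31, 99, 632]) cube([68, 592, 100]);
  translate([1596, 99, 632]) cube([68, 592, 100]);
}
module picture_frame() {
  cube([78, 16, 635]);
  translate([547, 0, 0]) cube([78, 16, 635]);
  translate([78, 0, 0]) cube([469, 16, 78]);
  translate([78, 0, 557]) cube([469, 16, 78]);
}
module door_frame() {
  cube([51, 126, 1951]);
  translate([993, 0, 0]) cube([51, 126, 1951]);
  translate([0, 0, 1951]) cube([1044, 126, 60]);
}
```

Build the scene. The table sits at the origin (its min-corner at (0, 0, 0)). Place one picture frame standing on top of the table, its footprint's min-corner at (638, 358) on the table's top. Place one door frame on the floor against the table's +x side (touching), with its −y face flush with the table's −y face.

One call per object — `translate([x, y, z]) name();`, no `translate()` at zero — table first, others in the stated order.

table();
translate([638, 358, 766]) picture_frame();
translate([1695, 0, 0]) door_frame();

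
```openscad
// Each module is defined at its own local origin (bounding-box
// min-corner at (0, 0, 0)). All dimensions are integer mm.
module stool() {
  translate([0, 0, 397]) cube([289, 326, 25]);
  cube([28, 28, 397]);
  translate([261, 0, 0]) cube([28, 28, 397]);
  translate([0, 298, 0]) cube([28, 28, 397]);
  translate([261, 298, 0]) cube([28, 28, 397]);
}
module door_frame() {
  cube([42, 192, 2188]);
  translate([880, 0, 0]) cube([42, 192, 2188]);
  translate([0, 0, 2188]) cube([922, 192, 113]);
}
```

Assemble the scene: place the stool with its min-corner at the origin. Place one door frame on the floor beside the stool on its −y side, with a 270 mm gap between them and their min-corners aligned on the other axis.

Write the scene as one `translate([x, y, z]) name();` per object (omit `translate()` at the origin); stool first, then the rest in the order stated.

stool();
translate([0, -462, 0]) door_frame();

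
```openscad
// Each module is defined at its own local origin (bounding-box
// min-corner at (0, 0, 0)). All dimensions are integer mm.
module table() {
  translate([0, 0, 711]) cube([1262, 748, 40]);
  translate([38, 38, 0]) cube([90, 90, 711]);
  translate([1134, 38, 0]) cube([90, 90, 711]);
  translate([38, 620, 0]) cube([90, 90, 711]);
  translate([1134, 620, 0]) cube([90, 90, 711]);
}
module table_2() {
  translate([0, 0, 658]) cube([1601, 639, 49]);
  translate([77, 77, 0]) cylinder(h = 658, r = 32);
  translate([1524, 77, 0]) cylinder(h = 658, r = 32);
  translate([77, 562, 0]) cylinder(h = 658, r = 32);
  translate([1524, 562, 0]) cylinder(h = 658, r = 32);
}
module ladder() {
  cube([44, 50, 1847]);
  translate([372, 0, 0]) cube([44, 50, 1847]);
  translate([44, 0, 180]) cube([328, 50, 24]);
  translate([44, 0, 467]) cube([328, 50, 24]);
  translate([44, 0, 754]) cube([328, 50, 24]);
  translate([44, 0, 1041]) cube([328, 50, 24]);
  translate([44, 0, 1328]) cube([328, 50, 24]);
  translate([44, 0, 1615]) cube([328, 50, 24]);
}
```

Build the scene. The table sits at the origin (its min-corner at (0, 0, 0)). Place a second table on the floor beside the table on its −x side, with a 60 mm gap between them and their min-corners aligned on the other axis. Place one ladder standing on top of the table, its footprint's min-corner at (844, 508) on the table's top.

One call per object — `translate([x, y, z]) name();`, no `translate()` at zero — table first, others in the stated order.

table();
translate([-1661, 0, 0]) table_2();
translate([844, 508, 751]) ladder();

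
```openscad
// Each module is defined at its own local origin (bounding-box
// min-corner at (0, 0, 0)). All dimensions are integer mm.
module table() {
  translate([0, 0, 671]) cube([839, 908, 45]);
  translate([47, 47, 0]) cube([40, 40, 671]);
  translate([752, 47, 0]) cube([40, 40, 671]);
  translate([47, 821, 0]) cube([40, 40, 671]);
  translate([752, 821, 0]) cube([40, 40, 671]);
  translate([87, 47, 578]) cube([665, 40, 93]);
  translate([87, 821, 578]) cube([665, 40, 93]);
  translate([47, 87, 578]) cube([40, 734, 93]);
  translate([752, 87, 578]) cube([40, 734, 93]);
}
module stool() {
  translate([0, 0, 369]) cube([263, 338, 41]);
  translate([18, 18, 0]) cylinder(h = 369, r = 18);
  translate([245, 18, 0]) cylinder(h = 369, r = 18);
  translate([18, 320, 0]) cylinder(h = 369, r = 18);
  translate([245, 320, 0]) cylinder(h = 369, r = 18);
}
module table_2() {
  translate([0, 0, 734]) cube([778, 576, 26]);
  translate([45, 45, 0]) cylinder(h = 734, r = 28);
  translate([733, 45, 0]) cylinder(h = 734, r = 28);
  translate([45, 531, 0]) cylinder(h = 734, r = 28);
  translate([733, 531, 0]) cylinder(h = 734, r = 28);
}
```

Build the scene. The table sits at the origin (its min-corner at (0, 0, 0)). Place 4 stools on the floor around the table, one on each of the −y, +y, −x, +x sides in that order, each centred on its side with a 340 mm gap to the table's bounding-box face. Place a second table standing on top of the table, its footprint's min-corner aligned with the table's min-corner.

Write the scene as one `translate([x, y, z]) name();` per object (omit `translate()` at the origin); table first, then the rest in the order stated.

table();
translate([288, -678, 0]) stool();
translate([288, 1248, 0]) stool();
translate([-603, 285, 0]) stool();
translate([1179, 285, 0]) stool();
translate([0, 0, 716]) table_2();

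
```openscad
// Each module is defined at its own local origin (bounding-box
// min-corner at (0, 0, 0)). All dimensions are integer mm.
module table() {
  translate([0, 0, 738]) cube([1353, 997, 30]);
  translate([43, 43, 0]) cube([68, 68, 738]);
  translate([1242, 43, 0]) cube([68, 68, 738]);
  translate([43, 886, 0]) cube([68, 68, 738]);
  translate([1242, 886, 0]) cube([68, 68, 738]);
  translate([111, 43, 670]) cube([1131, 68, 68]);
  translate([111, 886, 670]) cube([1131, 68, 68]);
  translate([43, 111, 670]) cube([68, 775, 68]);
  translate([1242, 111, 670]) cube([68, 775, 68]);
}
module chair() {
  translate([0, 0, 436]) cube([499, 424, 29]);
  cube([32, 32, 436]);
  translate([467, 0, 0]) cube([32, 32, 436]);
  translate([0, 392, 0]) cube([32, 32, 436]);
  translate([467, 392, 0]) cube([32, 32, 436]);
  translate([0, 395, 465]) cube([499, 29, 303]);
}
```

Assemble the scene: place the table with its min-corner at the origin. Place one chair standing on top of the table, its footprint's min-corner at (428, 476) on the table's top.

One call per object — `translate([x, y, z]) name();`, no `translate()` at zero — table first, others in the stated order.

table();
translate([428, 476, 768]) chair();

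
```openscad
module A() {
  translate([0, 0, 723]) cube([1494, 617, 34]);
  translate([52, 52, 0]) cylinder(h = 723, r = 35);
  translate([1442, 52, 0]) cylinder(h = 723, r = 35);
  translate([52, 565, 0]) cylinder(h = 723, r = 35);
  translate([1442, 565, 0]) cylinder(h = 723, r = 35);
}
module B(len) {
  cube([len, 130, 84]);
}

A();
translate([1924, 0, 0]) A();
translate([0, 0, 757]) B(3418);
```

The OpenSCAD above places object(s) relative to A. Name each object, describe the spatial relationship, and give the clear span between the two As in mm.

Second table starts at x = 1924; first ends at x = 1494; clear span = 1924 − 1494 = 430 mm.

A is a table. B is a beam. A beam spans the tops of two tables. The clear span between the two tables is 430 mm.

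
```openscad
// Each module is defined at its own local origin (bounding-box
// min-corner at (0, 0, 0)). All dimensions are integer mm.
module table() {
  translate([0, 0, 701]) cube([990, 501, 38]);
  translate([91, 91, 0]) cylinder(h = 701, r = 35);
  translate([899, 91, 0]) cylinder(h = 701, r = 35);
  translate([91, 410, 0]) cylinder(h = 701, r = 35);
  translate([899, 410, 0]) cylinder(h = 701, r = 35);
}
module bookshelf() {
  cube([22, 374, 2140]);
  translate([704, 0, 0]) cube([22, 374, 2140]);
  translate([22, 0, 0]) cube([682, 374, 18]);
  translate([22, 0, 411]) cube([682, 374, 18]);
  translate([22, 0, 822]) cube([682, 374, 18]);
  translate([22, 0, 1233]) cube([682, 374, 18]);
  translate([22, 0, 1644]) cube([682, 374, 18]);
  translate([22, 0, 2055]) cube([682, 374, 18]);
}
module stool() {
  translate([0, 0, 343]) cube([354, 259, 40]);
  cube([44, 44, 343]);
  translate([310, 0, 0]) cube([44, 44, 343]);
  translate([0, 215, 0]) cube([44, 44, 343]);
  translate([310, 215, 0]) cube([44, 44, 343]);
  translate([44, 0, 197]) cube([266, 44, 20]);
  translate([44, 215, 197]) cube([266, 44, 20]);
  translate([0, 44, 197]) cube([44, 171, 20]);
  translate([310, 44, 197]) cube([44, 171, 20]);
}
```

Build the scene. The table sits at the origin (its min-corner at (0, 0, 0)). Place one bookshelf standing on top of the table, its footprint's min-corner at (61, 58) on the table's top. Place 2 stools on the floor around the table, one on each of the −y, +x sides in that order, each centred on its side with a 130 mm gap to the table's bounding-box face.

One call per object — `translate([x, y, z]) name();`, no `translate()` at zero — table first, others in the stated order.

table();
translate([61, 58, 739]) bookshelf();
translate([318, -389, 0]) stool();
translate([1120, 121, 0]) stool();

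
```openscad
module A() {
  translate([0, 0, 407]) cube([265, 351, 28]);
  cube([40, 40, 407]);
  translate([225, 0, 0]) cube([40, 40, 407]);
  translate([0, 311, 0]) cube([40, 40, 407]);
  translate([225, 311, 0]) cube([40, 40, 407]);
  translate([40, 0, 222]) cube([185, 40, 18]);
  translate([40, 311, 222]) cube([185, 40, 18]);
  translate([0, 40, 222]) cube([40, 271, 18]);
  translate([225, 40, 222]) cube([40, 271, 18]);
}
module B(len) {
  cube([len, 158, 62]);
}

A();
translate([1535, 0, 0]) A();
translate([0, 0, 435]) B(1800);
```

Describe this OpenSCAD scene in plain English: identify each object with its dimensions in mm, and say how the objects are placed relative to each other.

A is a four-legged stool. The seat is a 265×351×28 mm slab whose top surface is at z = 435 mm; four square legs, each 40×40 mm in cross-section, run from the floor (z = 0) to the underside of the seat, each flush with a corner of the seat. Four stretchers, 40 mm wide and 18 mm tall, connect adjacent legs with their undersides at z = 222 mm, each running between the inner faces of the legs it joins and aligned with the legs' outer faces on the other axis.

B is a rectangular beam 1800 mm long (x), 158 mm deep (y), 62 mm thick (z).

The beam spans the tops of two stools placed 1270 mm apart, resting at z = 435 mm.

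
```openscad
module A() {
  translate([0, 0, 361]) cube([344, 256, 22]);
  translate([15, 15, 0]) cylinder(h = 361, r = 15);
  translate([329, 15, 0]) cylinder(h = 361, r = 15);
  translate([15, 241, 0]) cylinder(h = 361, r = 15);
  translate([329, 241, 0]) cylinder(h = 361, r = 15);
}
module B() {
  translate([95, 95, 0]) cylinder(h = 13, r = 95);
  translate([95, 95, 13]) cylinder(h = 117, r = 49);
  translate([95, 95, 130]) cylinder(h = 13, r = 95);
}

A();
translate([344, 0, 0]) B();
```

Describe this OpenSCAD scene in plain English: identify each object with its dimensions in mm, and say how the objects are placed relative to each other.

A is a four-legged stool. The seat is a 344×256×22 mm slab whose top surface is at z = 383 mm; four round legs, each 30 mm in diameter, run from the floor (z = 0) to the underside of the seat, each leg's axis is inset half a diameter from the nearest pair of seat edges (so the leg's bounding box is flush with the corner).

B is a spool: two coaxial disc flanges of radius 95 mm and thickness 13 mm, joined by a core cylinder of radius 49 mm and height 117 mm. The lower flange rests on z = 0 and the three cylinders share a vertical axis.

The spool is against the stool's +x side, with their −y faces flush.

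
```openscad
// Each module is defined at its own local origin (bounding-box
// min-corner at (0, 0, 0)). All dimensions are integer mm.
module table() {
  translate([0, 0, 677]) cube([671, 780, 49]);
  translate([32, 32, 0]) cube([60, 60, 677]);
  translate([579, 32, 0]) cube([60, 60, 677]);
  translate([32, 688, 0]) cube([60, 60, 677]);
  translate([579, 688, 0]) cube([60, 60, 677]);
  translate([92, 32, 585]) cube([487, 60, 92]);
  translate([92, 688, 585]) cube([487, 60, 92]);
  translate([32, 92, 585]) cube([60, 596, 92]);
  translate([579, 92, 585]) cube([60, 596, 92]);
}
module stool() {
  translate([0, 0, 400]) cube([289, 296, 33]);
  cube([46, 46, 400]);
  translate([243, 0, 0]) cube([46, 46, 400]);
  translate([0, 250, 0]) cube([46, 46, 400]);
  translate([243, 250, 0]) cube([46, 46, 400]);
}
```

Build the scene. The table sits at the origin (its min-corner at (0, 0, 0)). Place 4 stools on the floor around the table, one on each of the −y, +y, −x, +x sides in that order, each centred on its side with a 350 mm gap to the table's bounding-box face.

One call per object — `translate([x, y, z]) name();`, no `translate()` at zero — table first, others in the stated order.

table();
translate([191, -646, 0]) stool();
translate([191, 1130, 0]) stool();
translate([-639, 242, 0]) stool();
translate([1021, 242, 0]) stool();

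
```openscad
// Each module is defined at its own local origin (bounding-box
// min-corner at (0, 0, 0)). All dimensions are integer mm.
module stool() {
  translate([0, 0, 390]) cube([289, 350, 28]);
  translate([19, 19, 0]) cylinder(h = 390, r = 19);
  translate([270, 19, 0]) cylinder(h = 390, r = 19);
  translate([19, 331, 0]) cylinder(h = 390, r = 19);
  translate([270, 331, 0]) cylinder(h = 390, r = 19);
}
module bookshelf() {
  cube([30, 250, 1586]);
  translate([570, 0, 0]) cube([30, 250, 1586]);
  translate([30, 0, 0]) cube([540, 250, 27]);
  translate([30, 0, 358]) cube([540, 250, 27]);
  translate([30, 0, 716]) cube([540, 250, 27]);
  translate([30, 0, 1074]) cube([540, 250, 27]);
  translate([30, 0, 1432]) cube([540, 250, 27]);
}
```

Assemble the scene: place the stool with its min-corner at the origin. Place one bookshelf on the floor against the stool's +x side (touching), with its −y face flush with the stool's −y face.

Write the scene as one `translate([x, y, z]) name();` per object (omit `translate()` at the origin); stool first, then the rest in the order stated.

stool();
translate([289, 0, 0]) bookshelf();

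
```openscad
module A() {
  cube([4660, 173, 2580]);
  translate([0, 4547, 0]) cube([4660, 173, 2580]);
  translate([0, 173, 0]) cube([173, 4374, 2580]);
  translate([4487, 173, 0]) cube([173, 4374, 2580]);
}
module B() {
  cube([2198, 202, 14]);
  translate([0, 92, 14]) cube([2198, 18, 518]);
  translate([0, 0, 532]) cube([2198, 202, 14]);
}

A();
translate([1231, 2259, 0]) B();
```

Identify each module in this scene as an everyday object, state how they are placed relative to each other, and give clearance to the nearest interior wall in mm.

A is a house frame. B is an I-beam. The I-beam sits inside the house frame, centred. The clearance to the nearest interior wall is 1058 mm.

Clearances: x = 1058, y = 2086; minimum 1058 mm.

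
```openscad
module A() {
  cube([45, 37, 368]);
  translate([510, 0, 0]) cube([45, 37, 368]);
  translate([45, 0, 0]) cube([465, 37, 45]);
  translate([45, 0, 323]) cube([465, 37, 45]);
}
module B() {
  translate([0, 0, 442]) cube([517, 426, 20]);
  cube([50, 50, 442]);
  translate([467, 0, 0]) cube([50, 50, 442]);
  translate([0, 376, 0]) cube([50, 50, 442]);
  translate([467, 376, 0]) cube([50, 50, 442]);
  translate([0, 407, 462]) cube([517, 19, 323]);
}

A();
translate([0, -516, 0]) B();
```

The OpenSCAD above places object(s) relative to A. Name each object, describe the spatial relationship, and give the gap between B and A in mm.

A is a picture frame. B is a chair. The chair is on the floor beside the picture frame on its −y side. The gap between the chair and the picture frame is 90 mm.

The chair's nearest face is 90 mm from the picture frame's −y face.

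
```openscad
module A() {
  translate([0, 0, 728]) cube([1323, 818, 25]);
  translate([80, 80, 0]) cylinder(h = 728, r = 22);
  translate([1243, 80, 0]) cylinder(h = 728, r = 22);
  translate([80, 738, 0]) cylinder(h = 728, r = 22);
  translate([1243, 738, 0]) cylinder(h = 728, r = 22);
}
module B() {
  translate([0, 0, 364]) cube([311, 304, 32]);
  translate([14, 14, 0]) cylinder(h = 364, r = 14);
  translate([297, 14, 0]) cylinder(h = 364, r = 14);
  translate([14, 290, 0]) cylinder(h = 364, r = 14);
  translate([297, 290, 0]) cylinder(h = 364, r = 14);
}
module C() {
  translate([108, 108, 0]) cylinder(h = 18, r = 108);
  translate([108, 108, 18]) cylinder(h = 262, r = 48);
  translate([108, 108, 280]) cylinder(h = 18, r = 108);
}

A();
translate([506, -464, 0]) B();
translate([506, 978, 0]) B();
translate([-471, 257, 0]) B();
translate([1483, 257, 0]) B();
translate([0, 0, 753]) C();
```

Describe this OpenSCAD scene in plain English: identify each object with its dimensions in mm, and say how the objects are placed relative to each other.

A is a table: top 1323 mm (x) × 818 mm (y), 25 mm thick, upper face at z = 753 mm, on four round legs of 44 mm diameter, each leg's bounding box inset 58 mm from the nearest pair of top edges, running from z = 0 to the bottom of the top.

B is a simple wooden stool: a rectangular seat 311 mm (x) by 304 mm (y), 32 mm thick, top face at z = 396 mm, on four round legs, each 28 mm in diameter. The legs rest on z = 0, each leg's axis is inset half a diameter from the nearest pair of seat edges (so the leg's bounding box is flush with the corner).

C is a spool: two coaxial disc flanges of radius 108 mm and thickness 18 mm, joined by a core cylinder of radius 48 mm and height 262 mm. The lower flange rests on z = 0 and the three cylinders share a vertical axis.

Four stools sit around the table at the −y, +y, −x, +x sides. The spool is on top of the table.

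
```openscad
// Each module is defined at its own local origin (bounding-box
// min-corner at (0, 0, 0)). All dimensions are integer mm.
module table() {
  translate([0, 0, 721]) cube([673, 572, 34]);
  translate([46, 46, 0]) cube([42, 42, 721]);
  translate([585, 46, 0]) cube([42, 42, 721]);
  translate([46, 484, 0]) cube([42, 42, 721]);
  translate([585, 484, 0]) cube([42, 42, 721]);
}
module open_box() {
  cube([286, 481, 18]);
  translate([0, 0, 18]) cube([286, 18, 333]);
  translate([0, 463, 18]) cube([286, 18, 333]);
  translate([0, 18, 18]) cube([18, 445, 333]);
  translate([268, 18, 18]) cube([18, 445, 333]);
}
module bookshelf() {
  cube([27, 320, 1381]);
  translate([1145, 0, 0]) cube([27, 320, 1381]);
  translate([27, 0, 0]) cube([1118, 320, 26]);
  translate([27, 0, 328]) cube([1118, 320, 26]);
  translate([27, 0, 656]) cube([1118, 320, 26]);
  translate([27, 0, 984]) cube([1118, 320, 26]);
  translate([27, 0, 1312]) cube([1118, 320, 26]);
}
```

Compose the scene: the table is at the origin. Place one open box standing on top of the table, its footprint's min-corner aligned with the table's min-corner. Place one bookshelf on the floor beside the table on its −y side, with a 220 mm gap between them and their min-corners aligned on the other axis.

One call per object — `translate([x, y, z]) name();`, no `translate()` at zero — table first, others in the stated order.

table();
translate([0, 0, 755]) open_box();
translate([0, -540, 0]) bookshelf();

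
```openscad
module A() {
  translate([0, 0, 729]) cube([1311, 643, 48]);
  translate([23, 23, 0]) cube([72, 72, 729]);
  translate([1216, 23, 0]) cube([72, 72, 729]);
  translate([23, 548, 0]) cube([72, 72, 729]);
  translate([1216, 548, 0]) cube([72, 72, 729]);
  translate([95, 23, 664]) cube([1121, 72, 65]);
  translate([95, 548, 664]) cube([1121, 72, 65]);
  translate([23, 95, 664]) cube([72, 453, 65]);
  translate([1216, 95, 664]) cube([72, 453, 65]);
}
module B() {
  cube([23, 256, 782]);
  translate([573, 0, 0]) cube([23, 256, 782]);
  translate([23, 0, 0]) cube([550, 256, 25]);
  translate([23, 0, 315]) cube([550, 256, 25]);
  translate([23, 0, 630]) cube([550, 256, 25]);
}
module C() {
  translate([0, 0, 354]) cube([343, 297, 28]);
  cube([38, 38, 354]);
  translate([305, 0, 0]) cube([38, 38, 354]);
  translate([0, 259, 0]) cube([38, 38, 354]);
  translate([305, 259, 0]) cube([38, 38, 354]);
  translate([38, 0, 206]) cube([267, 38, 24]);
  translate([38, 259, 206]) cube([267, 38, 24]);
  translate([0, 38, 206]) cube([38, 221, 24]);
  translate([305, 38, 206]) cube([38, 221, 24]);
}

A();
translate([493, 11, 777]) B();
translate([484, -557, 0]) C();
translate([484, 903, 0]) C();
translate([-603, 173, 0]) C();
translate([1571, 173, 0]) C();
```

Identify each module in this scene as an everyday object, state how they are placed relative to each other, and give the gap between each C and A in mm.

A is a table. B is a bookshelf. C is a stool. The bookshelf is on top of the table. Four stools sit around the table at the −y, +y, −x, +x sides. The gap between each stool and the table is 260 mm.

Each stool's nearest face is 260 mm from the table's bounding box.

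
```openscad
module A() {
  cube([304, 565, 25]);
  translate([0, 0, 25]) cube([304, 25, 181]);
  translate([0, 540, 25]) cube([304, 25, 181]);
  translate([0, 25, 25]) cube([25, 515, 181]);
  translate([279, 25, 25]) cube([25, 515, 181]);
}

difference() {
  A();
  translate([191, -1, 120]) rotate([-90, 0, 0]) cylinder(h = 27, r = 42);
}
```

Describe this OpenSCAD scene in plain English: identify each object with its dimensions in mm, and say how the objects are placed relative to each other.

A is an open-topped rectangular box: outside dimensions 304×565×206 mm, with a uniform wall and base thickness of 25 mm. The base is a full 304×565 slab on the floor; four walls sit on top of the base. The front and back walls (the −y and +y sides) span the full width; the two side walls fit between them.

The open box has a circular hole of radius 42 mm through its front wall, centred at (x = 191, z = 120).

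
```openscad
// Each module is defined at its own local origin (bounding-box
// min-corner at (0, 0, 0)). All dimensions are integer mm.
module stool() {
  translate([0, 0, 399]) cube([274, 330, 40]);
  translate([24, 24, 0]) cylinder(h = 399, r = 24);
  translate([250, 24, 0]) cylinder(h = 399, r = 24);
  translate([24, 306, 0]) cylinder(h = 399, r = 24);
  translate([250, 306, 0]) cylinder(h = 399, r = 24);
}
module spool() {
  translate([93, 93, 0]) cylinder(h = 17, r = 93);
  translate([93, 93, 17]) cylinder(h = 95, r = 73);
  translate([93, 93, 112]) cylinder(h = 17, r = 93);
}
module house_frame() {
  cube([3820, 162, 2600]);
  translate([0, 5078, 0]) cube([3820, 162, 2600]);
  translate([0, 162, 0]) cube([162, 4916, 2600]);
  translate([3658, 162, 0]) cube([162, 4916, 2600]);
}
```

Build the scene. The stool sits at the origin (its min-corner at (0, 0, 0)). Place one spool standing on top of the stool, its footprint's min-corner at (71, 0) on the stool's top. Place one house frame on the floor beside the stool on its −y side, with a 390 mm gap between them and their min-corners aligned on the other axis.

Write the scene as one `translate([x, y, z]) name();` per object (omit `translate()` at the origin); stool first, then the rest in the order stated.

stool();
translate([71, 0, 439]) spool();
translate([0, -5630, 0]) house_frame();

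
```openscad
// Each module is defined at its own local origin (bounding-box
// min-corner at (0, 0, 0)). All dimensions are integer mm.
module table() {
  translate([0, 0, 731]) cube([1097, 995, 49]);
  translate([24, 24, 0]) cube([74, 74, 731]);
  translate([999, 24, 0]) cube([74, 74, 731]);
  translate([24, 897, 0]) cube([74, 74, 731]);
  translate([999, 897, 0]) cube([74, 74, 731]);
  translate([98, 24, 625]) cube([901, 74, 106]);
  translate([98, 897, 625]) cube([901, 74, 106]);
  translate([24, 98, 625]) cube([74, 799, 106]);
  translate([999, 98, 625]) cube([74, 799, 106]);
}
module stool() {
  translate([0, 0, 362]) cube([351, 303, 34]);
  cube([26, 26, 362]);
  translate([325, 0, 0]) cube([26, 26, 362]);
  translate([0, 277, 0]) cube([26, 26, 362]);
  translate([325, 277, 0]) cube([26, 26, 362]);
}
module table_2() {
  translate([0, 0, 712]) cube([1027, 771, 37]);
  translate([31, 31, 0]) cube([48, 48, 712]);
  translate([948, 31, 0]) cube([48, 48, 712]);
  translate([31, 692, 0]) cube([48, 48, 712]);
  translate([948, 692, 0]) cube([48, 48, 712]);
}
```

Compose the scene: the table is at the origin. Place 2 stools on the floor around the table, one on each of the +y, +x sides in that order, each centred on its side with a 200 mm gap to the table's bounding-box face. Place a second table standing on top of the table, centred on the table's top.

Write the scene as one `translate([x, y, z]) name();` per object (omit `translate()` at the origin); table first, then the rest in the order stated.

table();
translate([373, 1195, 0]) stool();
translate([1297, 346, 0]) stool();
translate([35, 112, 780]) table_2();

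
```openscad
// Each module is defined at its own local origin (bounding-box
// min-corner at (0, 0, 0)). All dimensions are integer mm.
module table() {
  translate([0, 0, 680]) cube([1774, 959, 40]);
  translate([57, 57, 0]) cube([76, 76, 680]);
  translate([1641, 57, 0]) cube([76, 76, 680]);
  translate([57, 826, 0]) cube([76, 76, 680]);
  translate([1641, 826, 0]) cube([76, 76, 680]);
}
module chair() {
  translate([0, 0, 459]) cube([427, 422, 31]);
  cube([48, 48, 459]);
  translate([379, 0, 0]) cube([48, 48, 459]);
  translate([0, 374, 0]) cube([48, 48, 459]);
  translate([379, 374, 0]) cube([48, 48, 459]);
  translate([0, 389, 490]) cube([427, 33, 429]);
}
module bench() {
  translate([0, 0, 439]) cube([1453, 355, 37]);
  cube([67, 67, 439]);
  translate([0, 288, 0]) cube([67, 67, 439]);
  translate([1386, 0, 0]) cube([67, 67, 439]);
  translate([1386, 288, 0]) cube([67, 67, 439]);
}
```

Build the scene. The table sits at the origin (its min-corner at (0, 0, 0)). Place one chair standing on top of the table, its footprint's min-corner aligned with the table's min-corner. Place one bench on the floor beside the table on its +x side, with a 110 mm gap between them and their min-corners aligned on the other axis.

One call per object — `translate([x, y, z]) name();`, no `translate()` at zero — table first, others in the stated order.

table();
translate([0, 0, 720]) chair();
translate([1884, 0, 0]) bench();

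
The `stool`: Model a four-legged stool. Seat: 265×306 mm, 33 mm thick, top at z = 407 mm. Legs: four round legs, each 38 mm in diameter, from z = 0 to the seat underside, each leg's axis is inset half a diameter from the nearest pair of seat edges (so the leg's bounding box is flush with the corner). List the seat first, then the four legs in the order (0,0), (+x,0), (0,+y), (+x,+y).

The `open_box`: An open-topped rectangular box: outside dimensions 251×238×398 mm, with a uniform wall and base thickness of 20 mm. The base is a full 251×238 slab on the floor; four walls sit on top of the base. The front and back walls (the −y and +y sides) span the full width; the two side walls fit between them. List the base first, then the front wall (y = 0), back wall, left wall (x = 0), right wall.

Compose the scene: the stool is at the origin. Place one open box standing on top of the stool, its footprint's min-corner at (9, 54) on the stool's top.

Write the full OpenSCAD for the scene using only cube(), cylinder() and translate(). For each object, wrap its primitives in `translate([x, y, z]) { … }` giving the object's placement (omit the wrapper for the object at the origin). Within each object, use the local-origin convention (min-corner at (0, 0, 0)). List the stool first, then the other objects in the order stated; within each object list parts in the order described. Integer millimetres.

translate([0, 0, 374]) cube([265, 306, 33]);
translate([19, 19, 0]) cylinder(h = 374, r = 19);
translate([246, 19, 0]) cylinder(h = 374, r = 19);
translate([19, 287, 0]) cylinder(h = 374, r = 19);
translate([246, 287, 0]) cylinder(h = 374, r = 19);
translate([9, 54, 407]) {
  cube([251, 238, 20]);
  translate([0, 0, 20]) cube([251, 20, 378]);
  translate([0, 218, 20]) cube([251, 20, 378]);
  translate([0, 20, 20]) cube([20, 198, 378]);
  translate([231, 20, 20]) cube([20, 198, 378]);
}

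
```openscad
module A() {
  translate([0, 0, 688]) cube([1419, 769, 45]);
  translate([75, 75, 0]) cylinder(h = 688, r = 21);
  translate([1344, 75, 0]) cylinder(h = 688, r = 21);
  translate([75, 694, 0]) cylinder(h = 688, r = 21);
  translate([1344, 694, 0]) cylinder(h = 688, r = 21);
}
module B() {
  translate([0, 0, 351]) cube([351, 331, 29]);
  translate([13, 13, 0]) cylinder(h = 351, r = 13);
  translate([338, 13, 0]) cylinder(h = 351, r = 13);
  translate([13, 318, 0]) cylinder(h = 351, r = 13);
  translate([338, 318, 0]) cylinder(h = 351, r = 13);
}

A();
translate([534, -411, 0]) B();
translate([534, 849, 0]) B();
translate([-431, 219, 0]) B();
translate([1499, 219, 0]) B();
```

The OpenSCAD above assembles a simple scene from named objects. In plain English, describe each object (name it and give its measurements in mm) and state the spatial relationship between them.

A is a table: top 1419 mm (x) × 769 mm (y), 45 mm thick, upper face at z = 733 mm, on four round legs of 42 mm diameter, each leg's bounding box inset 54 mm from the nearest pair of top edges, running from z = 0 to the bottom of the top.

B is a four-legged stool. The seat is a 351×331×29 mm slab whose top surface is at z = 380 mm; four round legs, each 26 mm in diameter, run from the floor (z = 0) to the underside of the seat, each leg's axis is inset half a diameter from the nearest pair of seat edges (so the leg's bounding box is flush with the corner).

Four stools sit around the table at the −y, +y, −x, +x sides.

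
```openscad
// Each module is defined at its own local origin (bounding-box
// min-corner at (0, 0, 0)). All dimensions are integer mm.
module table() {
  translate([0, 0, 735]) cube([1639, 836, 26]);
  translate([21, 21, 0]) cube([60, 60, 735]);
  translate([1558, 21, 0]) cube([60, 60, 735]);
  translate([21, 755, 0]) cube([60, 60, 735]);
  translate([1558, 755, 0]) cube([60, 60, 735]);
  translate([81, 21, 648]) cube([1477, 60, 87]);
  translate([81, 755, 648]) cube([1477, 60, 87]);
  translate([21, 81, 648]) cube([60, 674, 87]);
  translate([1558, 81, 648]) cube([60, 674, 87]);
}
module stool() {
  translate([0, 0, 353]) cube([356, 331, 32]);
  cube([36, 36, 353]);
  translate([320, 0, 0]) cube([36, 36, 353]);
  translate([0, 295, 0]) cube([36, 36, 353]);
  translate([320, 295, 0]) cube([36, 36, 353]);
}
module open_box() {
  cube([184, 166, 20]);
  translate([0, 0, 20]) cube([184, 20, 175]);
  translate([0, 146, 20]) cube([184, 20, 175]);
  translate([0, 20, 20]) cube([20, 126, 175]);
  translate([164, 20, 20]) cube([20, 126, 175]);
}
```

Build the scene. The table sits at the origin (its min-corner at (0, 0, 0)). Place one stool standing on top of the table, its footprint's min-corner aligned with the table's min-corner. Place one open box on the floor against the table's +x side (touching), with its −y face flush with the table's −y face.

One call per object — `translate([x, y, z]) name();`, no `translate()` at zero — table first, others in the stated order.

table();
translate([0, 0, 761]) stool();
translate([1639, 0, 0]) open_box();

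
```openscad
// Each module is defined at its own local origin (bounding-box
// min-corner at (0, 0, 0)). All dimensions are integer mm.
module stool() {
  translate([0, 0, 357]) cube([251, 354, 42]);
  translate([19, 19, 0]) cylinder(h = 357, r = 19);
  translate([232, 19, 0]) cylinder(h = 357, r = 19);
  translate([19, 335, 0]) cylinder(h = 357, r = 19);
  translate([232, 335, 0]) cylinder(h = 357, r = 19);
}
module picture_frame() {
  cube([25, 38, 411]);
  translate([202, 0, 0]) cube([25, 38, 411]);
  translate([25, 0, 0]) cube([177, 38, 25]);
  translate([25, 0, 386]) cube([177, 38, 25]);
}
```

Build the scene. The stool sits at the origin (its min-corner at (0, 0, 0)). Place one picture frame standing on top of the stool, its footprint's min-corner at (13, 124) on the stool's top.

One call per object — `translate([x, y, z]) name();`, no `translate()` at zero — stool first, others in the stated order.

stool();
translate([13, 124, 399]) picture_frame();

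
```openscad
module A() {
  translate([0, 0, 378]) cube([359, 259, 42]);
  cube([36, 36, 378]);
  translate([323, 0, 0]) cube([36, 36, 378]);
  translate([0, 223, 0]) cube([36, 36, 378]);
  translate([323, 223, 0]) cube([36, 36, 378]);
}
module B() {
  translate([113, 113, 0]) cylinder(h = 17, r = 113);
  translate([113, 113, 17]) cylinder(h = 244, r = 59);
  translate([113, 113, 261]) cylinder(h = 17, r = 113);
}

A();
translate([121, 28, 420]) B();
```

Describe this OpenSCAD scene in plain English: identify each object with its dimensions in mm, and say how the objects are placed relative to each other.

A is a simple wooden stool: a rectangular seat 359 mm (x) by 259 mm (y), 42 mm thick, top face at z = 420 mm, on four square legs, each 36×36 mm in cross-section. The legs rest on z = 0, each flush with a corner of the seat.

B is a spool: two coaxial disc flanges of radius 113 mm and thickness 17 mm, joined by a core cylinder of radius 59 mm and height 244 mm. The lower flange rests on z = 0 and the three cylinders share a vertical axis.

The spool is on top of the stool.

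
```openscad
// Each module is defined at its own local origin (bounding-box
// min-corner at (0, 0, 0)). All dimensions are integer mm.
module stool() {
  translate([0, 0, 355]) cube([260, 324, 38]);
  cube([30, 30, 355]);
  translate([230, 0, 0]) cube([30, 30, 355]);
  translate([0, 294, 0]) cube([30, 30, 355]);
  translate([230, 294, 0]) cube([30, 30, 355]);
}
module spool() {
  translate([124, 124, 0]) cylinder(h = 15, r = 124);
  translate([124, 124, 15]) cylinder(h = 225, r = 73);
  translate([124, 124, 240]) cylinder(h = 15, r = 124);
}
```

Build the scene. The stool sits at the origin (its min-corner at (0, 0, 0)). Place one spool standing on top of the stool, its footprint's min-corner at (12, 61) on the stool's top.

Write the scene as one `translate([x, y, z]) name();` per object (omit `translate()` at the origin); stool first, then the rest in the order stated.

stool();
translate([12, 61, 393]) spool();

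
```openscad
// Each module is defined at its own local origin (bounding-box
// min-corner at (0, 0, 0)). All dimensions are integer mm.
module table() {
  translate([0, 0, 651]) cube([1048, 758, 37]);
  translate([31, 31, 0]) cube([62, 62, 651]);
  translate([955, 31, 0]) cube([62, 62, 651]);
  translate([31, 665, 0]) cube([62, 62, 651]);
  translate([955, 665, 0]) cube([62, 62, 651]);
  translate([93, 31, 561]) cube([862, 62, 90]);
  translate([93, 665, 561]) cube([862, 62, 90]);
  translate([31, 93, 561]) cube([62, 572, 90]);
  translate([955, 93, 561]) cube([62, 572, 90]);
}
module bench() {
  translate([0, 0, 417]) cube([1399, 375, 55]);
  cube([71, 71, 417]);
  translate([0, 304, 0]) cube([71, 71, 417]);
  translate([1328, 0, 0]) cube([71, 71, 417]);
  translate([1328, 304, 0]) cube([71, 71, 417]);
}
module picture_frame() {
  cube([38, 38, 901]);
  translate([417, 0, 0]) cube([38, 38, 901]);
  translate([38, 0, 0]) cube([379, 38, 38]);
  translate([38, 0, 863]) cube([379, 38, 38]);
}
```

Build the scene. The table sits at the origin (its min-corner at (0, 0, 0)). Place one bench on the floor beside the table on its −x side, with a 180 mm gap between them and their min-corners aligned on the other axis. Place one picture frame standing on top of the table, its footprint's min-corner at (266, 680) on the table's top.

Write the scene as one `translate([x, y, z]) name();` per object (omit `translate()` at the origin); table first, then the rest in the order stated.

table();
translate([-1579, 0, 0]) bench();
translate([266, 680, 688]) picture_frame();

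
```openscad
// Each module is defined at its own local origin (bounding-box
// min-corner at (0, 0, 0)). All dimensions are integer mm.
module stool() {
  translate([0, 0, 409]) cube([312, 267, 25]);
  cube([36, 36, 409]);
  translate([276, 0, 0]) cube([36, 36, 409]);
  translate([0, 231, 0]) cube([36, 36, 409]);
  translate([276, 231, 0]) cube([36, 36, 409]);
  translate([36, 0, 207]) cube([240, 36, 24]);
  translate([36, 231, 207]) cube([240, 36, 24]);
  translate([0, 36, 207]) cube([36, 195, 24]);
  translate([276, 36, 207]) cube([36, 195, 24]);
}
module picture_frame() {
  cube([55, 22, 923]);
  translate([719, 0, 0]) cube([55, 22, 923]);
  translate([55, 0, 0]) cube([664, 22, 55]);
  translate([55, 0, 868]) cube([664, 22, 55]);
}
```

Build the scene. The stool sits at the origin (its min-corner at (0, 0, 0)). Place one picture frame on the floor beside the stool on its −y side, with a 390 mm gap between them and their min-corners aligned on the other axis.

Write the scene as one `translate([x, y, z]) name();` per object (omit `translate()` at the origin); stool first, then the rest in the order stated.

stool();
translate([0, -412, 0]) picture_frame();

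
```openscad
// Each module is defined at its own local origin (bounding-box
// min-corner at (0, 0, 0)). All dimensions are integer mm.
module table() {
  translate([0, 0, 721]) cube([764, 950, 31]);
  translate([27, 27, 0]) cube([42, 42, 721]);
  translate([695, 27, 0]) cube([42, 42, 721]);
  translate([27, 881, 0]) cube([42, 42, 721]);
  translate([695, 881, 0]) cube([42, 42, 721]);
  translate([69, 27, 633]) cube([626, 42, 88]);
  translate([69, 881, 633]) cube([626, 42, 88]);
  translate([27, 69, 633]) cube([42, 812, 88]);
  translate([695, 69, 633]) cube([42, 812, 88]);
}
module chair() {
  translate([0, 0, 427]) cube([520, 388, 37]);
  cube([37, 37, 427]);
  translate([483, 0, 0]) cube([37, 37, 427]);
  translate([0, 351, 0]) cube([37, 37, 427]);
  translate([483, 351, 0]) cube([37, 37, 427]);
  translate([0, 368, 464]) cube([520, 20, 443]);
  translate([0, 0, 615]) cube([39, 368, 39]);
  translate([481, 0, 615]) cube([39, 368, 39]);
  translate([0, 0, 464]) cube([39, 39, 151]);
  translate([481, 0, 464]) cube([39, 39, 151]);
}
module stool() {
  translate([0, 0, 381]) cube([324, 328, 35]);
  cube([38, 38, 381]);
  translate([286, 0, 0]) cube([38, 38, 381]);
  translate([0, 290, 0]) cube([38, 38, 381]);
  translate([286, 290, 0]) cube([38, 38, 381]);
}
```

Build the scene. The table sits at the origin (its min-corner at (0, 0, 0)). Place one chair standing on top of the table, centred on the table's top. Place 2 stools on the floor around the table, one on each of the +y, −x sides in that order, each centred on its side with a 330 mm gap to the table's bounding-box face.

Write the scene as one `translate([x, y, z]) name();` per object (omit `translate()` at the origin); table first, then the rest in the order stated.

table();
translate([122, 281, 752]) chair();
translate([220, 1280, 0]) stool();
translate([-654, 311, 0]) stool();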